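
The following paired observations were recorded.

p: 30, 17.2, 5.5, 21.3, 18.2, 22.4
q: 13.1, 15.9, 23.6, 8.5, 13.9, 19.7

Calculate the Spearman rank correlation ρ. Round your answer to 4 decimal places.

Rank p: 6, 2, 1, 4, 3, 5
Rank q: 2, 4, 6, 1, 3, 5
d = rank(p) − rank(q): 4, -2, -5, 3, 0, 0; Σd² = 54
ρ = 1 − 6Σd² / [n(n²−1)] = 1 − 6×54 / (6×35) = 1 − 324/210 ≈ -0.5429

-0.5429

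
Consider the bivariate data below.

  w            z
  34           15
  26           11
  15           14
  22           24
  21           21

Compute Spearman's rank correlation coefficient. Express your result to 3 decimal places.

-0.100

Rank w: 5, 4, 1, 3, 2
Rank z: 3, 1, 2, 5, 4
d = rank(w) − rank(z): 2, 3, -1, -2, -2; Σd² = 22
ρ = 1 − 6Σd² / [n(n²−1)] = 1 − 6×22 / (5×24) = 1 − 132/120 ≈ -0.100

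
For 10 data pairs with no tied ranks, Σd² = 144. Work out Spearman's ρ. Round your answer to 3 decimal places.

0.127

ρ = 1 − 6Σd² / [n(n²−1)] = 1 − 6×144 / (10×99)
  = 1 − 864/990 = 1 − 0.8727 ≈ 0.127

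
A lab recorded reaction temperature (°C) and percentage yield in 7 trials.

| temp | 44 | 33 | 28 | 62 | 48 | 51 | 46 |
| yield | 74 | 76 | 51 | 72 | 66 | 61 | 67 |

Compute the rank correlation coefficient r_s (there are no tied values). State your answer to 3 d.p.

Rank temp: 3, 2, 1, 7, 5, 6, 4
Rank yield: 6, 7, 1, 5, 3, 2, 4
d = rank(temp) − rank(yield): -3, -5, 0, 2, 2, 4, 0; Σd² = 58
ρ = 1 − 6Σd² / [n(n²−1)] = 1 − 6×58 / (7×48) = 1 − 348/336 ≈ -0.036

-0.036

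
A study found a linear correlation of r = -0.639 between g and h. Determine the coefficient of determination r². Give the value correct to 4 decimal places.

r² = (-0.639)² = 0.4083

0.4083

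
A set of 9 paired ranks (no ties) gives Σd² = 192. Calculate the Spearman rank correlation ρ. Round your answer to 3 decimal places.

-0.600

ρ = 1 − 6Σd² / [n(n²−1)] = 1 − 6×192 / (9×80)
  = 1 − 1152/720 = 1 − 1.6000 ≈ -0.600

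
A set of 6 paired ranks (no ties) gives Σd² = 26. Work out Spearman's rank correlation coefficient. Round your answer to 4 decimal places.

ρ = 1 − 6Σd² / [n(n²−1)] = 1 − 6×26 / (6×35)
  = 1 − 156/210 = 1 − 0.74286 ≈ 0.2571

0.2571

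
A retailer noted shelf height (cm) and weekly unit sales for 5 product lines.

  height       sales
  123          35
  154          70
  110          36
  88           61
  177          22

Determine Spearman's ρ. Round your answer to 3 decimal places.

-0.400

Rank height: 3, 4, 2, 1, 5
Rank sales: 2, 5, 3, 4, 1
d = rank(height) − rank(sales): 1, -1, -1, -3, 4; Σd² = 28
ρ = 1 − 6Σd² / [n(n²−1)] = 1 − 6×28 / (5×24) = 1 − 168/120 ≈ -0.400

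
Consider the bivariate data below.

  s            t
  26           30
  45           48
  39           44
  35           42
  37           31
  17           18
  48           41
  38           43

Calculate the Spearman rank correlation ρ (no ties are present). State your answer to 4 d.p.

Rank s: 2, 7, 6, 3, 4, 1, 8, 5
Rank t: 2, 8, 7, 5, 3, 1, 4, 6
d = rank(s) − rank(t): 0, -1, -1, -2, 1, 0, 4, -1; Σd² = 24
ρ = 1 − 6Σd² / [n(n²−1)] = 1 − 6×24 / (8×63) = 1 − 144/504 ≈ 0.7143

0.7143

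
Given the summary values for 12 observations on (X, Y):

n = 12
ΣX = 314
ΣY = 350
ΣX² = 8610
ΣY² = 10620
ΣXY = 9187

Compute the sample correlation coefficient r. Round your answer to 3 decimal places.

r = (nΣXY − ΣXΣY) / √[(nΣX² − (ΣX)²)(nΣY² − (ΣY)²)]
Numerator: 12×9187 − 314×350 = 344
Denominator: √[(103320 − 98596)(127440 − 122500)] = √[4724 × 4940] = 4830.7929
r = 344 / 4830.7929 ≈ 0.071

0.071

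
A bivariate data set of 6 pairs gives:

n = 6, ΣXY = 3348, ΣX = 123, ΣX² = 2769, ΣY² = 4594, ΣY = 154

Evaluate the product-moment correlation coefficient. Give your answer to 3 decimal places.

0.479

r = (nΣXY − ΣXΣY) / √[(nΣX² − (ΣX)²)(nΣY² − (ΣY)²)]
Numerator: 6×3348 − 123×154 = 1146
Denominator: √[(16614 − 15129)(27564 − 23716)] = √[1485 × 3848] = 2390.4560
r = 1146 / 2390.4560 ≈ 0.479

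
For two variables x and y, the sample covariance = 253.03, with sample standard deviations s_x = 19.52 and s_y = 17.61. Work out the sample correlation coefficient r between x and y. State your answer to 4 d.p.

r = Cov(x,y) / (s_x · s_y) = 253.03 / (19.52 × 17.61)
  = 253.03 / 343.7472 ≈ 0.7361

0.7361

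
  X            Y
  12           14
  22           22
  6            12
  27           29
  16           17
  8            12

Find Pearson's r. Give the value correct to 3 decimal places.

0.976

n = 6, ΣX = 91, ΣY = 106, ΣX² = 1713, ΣY² = 2098, ΣXY = 1875
nΣXY − ΣXΣY = 11250 − 9646 = 1604
nΣX² − (ΣX)² = 10278 − 8281 = 1997; nΣY² − (ΣY)² = 12588 − 11236 = 1352
r = 1604 / √(1997 × 1352) = 1604 / 1643.1506 ≈ 0.976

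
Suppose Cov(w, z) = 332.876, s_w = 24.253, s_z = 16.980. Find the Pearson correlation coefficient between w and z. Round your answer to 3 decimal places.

r = Cov(w,z) / (s_w · s_z) = 332.876 / (24.253 × 16.980)
  = 332.876 / 411.8159 ≈ 0.808

0.808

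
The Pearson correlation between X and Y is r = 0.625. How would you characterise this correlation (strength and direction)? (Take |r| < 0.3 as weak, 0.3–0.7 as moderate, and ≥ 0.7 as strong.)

moderate positive

r = 0.625 > 0 so the relationship is positive.
|r| = 0.625, which falls in the moderate range.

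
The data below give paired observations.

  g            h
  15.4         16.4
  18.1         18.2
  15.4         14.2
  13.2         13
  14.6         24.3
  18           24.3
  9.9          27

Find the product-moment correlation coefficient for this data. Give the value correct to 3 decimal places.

-0.227

n = 7, Σg = 104.6, Σh = 137.4, Σg² = 1611.34, Σh² = 2880.82, Σgh = 2031.74
nΣgh − ΣgΣh = 14222.18 − 14372.04 = -149.86
nΣg² − (Σg)² = 11279.38 − 10941.16 = 338.22; nΣh² − (Σh)² = 20165.74 − 18878.76 = 1286.98
r = -149.86 / √(338.22 × 1286.98) = -149.86 / 659.7593 ≈ -0.227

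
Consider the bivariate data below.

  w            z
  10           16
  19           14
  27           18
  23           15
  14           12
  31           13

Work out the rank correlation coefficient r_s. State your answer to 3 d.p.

Rank w: 1, 3, 5, 4, 2, 6
Rank z: 5, 3, 6, 4, 1, 2
d = rank(w) − rank(z): -4, 0, -1, 0, 1, 4; Σd² = 34
ρ = 1 − 6Σd² / [n(n²−1)] = 1 − 6×34 / (6×35) = 1 − 204/210 ≈ 0.029

0.029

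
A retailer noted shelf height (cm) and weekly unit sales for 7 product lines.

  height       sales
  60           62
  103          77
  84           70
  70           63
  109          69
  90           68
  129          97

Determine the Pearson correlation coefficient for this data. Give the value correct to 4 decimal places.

n = 7, Σx = 645, Σy = 506, Σx² = 62787, Σy² = 37436, Σxy = 48095
nΣxy − ΣxΣy = 336665 − 326370 = 10295
nΣx² − (Σx)² = 439509 − 416025 = 23484; nΣy² − (Σy)² = 262052 − 256036 = 6016
r = 10295 / √(23484 × 6016) = 10295 / 11886.1156 ≈ 0.8661

0.8661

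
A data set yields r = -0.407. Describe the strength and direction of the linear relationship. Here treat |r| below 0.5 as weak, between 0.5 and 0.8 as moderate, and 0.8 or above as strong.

r = -0.407 < 0 so the relationship is negative.
|r| = 0.407, which falls in the weak range.

weak negative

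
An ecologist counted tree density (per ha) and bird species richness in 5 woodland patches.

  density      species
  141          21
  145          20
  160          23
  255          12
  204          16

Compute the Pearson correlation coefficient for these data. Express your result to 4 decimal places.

n = 5, Σx = 905, Σy = 92, Σx² = 173147, Σy² = 1770, Σxy = 15865
nΣxy − ΣxΣy = 79325 − 83260 = -3935
nΣx² − (Σx)² = 865735 − 819025 = 46710; nΣy² − (Σy)² = 8850 − 8464 = 386
r = -3935 / √(46710 × 386) = -3935 / 4246.1818 ≈ -0.9267

-0.9267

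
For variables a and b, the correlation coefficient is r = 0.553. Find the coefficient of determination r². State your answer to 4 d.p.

r² = (0.553)² = 0.3058

0.3058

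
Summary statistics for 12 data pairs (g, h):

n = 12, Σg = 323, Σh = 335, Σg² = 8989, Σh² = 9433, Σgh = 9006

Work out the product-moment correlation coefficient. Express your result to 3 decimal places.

r = (nΣgh − ΣgΣh) / √[(nΣg² − (Σg)²)(nΣh² − (Σh)²)]
Numerator: 12×9006 − 323×335 = -133
Denominator: √[(107868 − 104329)(113196 − 112225)] = √[3539 × 971] = 1853.7446
r = -133 / 1853.7446 ≈ -0.072

-0.072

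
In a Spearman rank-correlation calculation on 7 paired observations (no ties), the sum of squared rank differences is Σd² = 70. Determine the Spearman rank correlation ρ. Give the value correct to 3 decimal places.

-0.250

ρ = 1 − 6Σd² / [n(n²−1)] = 1 − 6×70 / (7×48)
  = 1 − 420/336 = 1 − 1.2500 ≈ -0.250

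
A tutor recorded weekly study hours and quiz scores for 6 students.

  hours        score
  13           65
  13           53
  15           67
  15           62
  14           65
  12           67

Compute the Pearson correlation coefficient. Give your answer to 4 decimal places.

n = 6, Σx = 82, Σy = 379, Σx² = 1128, Σy² = 24081, Σxy = 5183
nΣxy − ΣxΣy = 31098 − 31078 = 20
nΣx² − (Σx)² = 6768 − 6724 = 44; nΣy² − (Σy)² = 144486 − 143641 = 845
r = 20 / √(44 × 845) = 20 / 192.8212 ≈ 0.1037

0.1037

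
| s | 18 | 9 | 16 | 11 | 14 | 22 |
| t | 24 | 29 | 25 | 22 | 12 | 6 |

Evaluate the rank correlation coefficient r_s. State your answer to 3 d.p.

Rank s: 5, 1, 4, 2, 3, 6
Rank t: 4, 6, 5, 3, 2, 1
d = rank(s) − rank(t): 1, -5, -1, -1, 1, 5; Σd² = 54
ρ = 1 − 6Σd² / [n(n²−1)] = 1 − 6×54 / (6×35) = 1 − 324/210 ≈ -0.543

-0.543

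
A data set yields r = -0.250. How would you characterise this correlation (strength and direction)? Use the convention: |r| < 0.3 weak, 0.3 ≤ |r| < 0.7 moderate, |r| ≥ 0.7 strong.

r = -0.250 < 0 so the relationship is negative.
|r| = 0.250, which falls in the weak range.

weak negative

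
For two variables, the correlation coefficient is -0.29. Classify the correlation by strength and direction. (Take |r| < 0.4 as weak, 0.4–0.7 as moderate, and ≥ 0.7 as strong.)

r = -0.29 < 0 so the relationship is negative.
|r| = 0.29, which falls in the weak range.

weak negative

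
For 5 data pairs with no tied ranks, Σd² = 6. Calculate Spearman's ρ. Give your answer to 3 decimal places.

0.700

ρ = 1 − 6Σd² / [n(n²−1)] = 1 − 6×6 / (5×24)
  = 1 − 36/120 = 1 − 0.3000 ≈ 0.700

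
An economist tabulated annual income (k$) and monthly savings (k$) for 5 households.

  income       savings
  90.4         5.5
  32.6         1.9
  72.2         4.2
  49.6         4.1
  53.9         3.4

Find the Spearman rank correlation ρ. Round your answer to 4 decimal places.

Rank income: 5, 1, 4, 2, 3
Rank savings: 5, 1, 4, 3, 2
d = rank(income) − rank(savings): 0, 0, 0, -1, 1; Σd² = 2
ρ = 1 − 6Σd² / [n(n²−1)] = 1 − 6×2 / (5×24) = 1 − 12/120 ≈ 0.9000

0.9000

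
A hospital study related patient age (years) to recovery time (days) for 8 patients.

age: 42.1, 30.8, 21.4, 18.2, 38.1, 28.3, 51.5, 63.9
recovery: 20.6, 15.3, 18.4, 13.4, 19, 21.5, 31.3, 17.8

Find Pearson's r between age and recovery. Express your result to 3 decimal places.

n = 8, Σx = 294.3, Σy = 157.3, Σx² = 12498.21, Σy² = 3296.35, Σxy = 6057.86
nΣxy − ΣxΣy = 48462.88 − 46293.39 = 2169.49
nΣx² − (Σx)² = 99985.68 − 86612.49 = 13373.19; nΣy² − (Σy)² = 26370.8 − 24743.29 = 1627.51
r = 2169.49 / √(13373.19 × 1627.51) = 2169.49 / 4665.2975 ≈ 0.465

0.465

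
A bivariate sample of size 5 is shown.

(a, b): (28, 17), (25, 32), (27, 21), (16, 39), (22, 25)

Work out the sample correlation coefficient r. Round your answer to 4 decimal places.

-0.8571

n = 5, Σa = 118, Σb = 134, Σa² = 2878, Σb² = 3900, Σab = 3017
nΣab − ΣaΣb = 15085 − 15812 = -727
nΣa² − (Σa)² = 14390 − 13924 = 466; nΣb² − (Σb)² = 19500 − 17956 = 1544
r = -727 / √(466 × 1544) = -727 / 848.2358 ≈ -0.8571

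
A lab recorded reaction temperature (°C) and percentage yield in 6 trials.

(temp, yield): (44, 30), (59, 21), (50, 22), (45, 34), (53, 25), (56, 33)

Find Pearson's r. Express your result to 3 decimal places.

n = 6, Σx = 307, Σy = 165, Σx² = 15887, Σy² = 4695, Σxy = 8362
nΣxy − ΣxΣy = 50172 − 50655 = -483
nΣx² − (Σx)² = 95322 − 94249 = 1073; nΣy² − (Σy)² = 28170 − 27225 = 945
r = -483 / √(1073 × 945) = -483 / 1006.9682 ≈ -0.480

-0.480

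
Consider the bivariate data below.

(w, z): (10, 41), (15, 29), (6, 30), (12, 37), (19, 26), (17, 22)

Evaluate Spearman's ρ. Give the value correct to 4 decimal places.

Rank w: 2, 4, 1, 3, 6, 5
Rank z: 6, 3, 4, 5, 2, 1
d = rank(w) − rank(z): -4, 1, -3, -2, 4, 4; Σd² = 62
ρ = 1 − 6Σd² / [n(n²−1)] = 1 − 6×62 / (6×35) = 1 − 372/210 ≈ -0.7714

-0.7714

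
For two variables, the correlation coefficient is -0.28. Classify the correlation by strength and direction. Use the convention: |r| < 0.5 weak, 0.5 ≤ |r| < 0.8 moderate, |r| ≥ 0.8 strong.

r = -0.28 < 0 so the relationship is negative.
|r| = 0.28, which falls in the weak range.

weak negative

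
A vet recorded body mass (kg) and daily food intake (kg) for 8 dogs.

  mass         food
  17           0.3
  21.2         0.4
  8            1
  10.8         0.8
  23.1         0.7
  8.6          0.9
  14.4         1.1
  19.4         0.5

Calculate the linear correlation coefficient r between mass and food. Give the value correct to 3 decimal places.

n = 8, Σx = 122.5, Σy = 5.7, Σx² = 2110.37, Σy² = 4.65, Σxy = 79.67
nΣxy − ΣxΣy = 637.36 − 698.25 = -60.89
nΣx² − (Σx)² = 16882.96 − 15006.25 = 1876.71; nΣy² − (Σy)² = 37.2 − 32.49 = 4.71
r = -60.89 / √(1876.71 × 4.71) = -60.89 / 94.0176 ≈ -0.648

-0.648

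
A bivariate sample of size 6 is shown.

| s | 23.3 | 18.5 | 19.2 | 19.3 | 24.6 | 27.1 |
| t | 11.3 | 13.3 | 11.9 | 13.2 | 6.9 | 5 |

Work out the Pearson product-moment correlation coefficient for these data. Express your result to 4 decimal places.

n = 6, Σs = 132, Σt = 61.6, Σs² = 2965.84, Σt² = 693.04, Σst = 1297.82
nΣst − ΣsΣt = 7786.92 − 8131.2 = -344.28
nΣs² − (Σs)² = 17795.04 − 17424 = 371.04; nΣt² − (Σt)² = 4158.24 − 3794.56 = 363.68
r = -344.28 / √(371.04 × 363.68) = -344.28 / 367.3416 ≈ -0.9372

-0.9372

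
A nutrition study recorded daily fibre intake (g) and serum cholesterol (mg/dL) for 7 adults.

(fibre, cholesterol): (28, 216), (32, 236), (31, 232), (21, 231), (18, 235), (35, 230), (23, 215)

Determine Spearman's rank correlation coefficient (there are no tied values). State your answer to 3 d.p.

0.036

Rank fibre: 4, 6, 5, 2, 1, 7, 3
Rank cholesterol: 2, 7, 5, 4, 6, 3, 1
d = rank(fibre) − rank(cholesterol): 2, -1, 0, -2, -5, 4, 2; Σd² = 54
ρ = 1 − 6Σd² / [n(n²−1)] = 1 − 6×54 / (7×48) = 1 − 324/336 ≈ 0.036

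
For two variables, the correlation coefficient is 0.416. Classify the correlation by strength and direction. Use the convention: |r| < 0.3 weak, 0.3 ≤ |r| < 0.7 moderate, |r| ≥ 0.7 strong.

r = 0.416 > 0 so the relationship is positive.
|r| = 0.416, which falls in the moderate range.

moderate positive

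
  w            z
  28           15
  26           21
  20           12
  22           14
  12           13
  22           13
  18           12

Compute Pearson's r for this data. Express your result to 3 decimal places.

0.580

n = 7, Σw = 148, Σz = 100, Σw² = 3296, Σz² = 1488, Σwz = 2172
nΣwz − ΣwΣz = 15204 − 14800 = 404
nΣw² − (Σw)² = 23072 − 21904 = 1168; nΣz² − (Σz)² = 10416 − 10000 = 416
r = 404 / √(1168 × 416) = 404 / 697.0567 ≈ 0.580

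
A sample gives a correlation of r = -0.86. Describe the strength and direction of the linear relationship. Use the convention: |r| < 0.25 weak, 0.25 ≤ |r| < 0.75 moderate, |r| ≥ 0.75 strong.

strong negative

r = -0.86 < 0 so the relationship is negative.
|r| = 0.86, which falls in the strong range.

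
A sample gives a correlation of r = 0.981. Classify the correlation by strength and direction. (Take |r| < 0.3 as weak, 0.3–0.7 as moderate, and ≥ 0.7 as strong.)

strong positive

r = 0.981 > 0 so the relationship is positive.
|r| = 0.981, which falls in the strong range.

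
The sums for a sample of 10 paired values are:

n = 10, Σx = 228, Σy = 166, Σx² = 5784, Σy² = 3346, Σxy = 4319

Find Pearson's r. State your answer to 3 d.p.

0.909

r = (nΣxy − ΣxΣy) / √[(nΣx² − (Σx)²)(nΣy² − (Σy)²)]
Numerator: 10×4319 − 228×166 = 5342
Denominator: √[(57840 − 51984)(33460 − 27556)] = √[5856 × 5904] = 5879.9510
r = 5342 / 5879.9510 ≈ 0.909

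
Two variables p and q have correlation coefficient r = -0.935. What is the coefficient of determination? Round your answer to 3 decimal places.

r² = (-0.935)² = 0.874

0.874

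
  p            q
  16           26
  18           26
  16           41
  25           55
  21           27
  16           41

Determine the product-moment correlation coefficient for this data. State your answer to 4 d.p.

0.4911

n = 6, Σp = 112, Σq = 216, Σp² = 2158, Σq² = 8468, Σpq = 4138
nΣpq − ΣpΣq = 24828 − 24192 = 636
nΣp² − (Σp)² = 12948 − 12544 = 404; nΣq² − (Σq)² = 50808 − 46656 = 4152
r = 636 / √(404 × 4152) = 636 / 1295.1479 ≈ 0.4911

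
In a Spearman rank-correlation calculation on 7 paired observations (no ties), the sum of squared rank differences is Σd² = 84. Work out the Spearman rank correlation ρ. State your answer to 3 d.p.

ρ = 1 − 6Σd² / [n(n²−1)] = 1 − 6×84 / (7×48)
  = 1 − 504/336 = 1 − 1.5000 ≈ -0.500

-0.500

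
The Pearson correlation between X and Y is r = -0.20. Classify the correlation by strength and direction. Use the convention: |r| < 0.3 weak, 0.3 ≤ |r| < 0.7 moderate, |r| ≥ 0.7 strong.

weak negative

r = -0.20 < 0 so the relationship is negative.
|r| = 0.20, which falls in the weak range.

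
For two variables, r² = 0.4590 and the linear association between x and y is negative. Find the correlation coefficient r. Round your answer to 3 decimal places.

|r| = √0.4590 = 0.677
The association is negative, so r = −0.677.

-0.677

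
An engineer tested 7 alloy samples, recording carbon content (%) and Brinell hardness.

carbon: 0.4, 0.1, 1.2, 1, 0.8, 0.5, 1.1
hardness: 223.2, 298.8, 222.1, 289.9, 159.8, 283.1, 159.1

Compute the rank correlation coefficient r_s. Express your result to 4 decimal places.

Rank carbon: 2, 1, 7, 5, 4, 3, 6
Rank hardness: 4, 7, 3, 6, 2, 5, 1
d = rank(carbon) − rank(hardness): -2, -6, 4, -1, 2, -2, 5; Σd² = 90
ρ = 1 − 6Σd² / [n(n²−1)] = 1 − 6×90 / (7×48) = 1 − 540/336 ≈ -0.6071

-0.6071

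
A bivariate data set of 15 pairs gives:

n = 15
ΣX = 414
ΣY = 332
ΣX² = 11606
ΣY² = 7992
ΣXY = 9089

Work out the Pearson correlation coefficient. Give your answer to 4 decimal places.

r = (nΣXY − ΣXΣY) / √[(nΣX² − (ΣX)²)(nΣY² − (ΣY)²)]
Numerator: 15×9089 − 414×332 = -1113
Denominator: √[(174090 − 171396)(119880 − 110224)] = √[2694 × 9656] = 5100.3200
r = -1113 / 5100.3200 ≈ -0.2182

-0.2182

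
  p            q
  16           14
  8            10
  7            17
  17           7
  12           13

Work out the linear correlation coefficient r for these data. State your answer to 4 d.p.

n = 5, Σp = 60, Σq = 61, Σp² = 802, Σq² = 803, Σpq = 698
nΣpq − ΣpΣq = 3490 − 3660 = -170
nΣp² − (Σp)² = 4010 − 3600 = 410; nΣq² − (Σq)² = 4015 − 3721 = 294
r = -170 / √(410 × 294) = -170 / 347.1887 ≈ -0.4896

-0.4896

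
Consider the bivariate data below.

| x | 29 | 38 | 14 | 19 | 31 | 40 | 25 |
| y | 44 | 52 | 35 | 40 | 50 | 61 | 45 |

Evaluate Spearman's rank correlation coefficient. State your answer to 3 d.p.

0.964

Rank x: 4, 6, 1, 2, 5, 7, 3
Rank y: 3, 6, 1, 2, 5, 7, 4
d = rank(x) − rank(y): 1, 0, 0, 0, 0, 0, -1; Σd² = 2
ρ = 1 − 6Σd² / [n(n²−1)] = 1 − 6×2 / (7×48) = 1 − 12/336 ≈ 0.964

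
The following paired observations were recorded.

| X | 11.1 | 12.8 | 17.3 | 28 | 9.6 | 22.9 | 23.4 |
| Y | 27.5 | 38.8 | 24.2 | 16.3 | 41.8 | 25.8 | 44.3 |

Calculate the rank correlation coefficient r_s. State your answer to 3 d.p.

Rank X: 2, 3, 4, 7, 1, 5, 6
Rank Y: 4, 5, 2, 1, 6, 3, 7
d = rank(X) − rank(Y): -2, -2, 2, 6, -5, 2, -1; Σd² = 78
ρ = 1 − 6Σd² / [n(n²−1)] = 1 − 6×78 / (7×48) = 1 − 468/336 ≈ -0.393

-0.393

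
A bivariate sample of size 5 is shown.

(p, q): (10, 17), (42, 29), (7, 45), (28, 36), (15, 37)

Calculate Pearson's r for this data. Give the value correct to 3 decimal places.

-0.131

n = 5, Σp = 102, Σq = 164, Σp² = 2922, Σq² = 5820, Σpq = 3266
nΣpq − ΣpΣq = 16330 − 16728 = -398
nΣp² − (Σp)² = 14610 − 10404 = 4206; nΣq² − (Σq)² = 29100 − 26896 = 2204
r = -398 / √(4206 × 2204) = -398 / 3044.6714 ≈ -0.131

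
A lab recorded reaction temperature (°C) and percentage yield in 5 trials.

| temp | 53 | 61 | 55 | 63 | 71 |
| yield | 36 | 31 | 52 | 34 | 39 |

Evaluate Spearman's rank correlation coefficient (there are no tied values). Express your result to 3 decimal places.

-0.100

Rank temp: 1, 3, 2, 4, 5
Rank yield: 3, 1, 5, 2, 4
d = rank(temp) − rank(yield): -2, 2, -3, 2, 1; Σd² = 22
ρ = 1 − 6Σd² / [n(n²−1)] = 1 − 6×22 / (5×24) = 1 − 132/120 ≈ -0.100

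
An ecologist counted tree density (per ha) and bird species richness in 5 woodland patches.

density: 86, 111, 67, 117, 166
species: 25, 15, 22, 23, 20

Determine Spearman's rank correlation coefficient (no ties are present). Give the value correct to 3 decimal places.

-0.300

Rank density: 2, 3, 1, 4, 5
Rank species: 5, 1, 3, 4, 2
d = rank(density) − rank(species): -3, 2, -2, 0, 3; Σd² = 26
ρ = 1 − 6Σd² / [n(n²−1)] = 1 − 6×26 / (5×24) = 1 − 156/120 ≈ -0.300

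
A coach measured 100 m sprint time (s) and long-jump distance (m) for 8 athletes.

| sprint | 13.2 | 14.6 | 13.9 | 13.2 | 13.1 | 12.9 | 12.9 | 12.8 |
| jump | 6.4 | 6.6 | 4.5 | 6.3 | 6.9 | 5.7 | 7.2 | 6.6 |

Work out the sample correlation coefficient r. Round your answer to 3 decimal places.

n = 8, Σx = 106.6, Σy = 50.2, Σx² = 1423.12, Σy² = 319.96, Σxy = 667.83
nΣxy − ΣxΣy = 5342.64 − 5351.32 = -8.68
nΣx² − (Σx)² = 11384.96 − 11363.56 = 21.4; nΣy² − (Σy)² = 2559.68 − 2520.04 = 39.64
r = -8.68 / √(21.4 × 39.64) = -8.68 / 29.1255 ≈ -0.298

-0.298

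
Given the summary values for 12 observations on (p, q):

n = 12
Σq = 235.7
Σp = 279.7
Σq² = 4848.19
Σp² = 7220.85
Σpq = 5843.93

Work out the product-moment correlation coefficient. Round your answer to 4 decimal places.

0.8941

r = (nΣpq − ΣpΣq) / √[(nΣp² − (Σp)²)(nΣq² − (Σq)²)]
Numerator: 12×5843.93 − 279.7×235.7 = 4201.87
Denominator: √[(86650.2 − 78232.09)(58178.28 − 55554.49)] = √[8418.11 × 2623.79] = 4699.7184
r = 4201.87 / 4699.7184 ≈ 0.8941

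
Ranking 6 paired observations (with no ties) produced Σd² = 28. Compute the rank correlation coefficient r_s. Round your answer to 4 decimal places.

0.2000

ρ = 1 − 6Σd² / [n(n²−1)] = 1 − 6×28 / (6×35)
  = 1 − 168/210 = 1 − 0.80000 ≈ 0.2000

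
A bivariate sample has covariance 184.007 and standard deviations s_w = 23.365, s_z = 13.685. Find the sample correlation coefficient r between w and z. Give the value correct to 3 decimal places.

0.575

r = Cov(w,z) / (s_w · s_z) = 184.007 / (23.365 × 13.685)
  = 184.007 / 319.7500 ≈ 0.575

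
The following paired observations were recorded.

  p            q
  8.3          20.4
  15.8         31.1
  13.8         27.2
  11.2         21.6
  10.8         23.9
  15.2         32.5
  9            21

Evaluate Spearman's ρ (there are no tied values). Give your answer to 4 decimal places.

Rank p: 1, 7, 5, 4, 3, 6, 2
Rank q: 1, 6, 5, 3, 4, 7, 2
d = rank(p) − rank(q): 0, 1, 0, 1, -1, -1, 0; Σd² = 4
ρ = 1 − 6Σd² / [n(n²−1)] = 1 − 6×4 / (7×48) = 1 − 24/336 ≈ 0.9286

0.9286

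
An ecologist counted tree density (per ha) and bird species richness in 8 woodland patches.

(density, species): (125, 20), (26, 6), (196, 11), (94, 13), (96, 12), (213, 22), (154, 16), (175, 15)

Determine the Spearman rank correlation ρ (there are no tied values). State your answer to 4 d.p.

0.5238

Rank density: 4, 1, 7, 2, 3, 8, 5, 6
Rank species: 7, 1, 2, 4, 3, 8, 6, 5
d = rank(density) − rank(species): -3, 0, 5, -2, 0, 0, -1, 1; Σd² = 40
ρ = 1 − 6Σd² / [n(n²−1)] = 1 − 6×40 / (8×63) = 1 − 240/504 ≈ 0.5238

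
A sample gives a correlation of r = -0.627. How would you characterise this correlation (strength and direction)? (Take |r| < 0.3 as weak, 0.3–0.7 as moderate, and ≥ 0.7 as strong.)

r = -0.627 < 0 so the relationship is negative.
|r| = 0.627, which falls in the moderate range.

moderate negative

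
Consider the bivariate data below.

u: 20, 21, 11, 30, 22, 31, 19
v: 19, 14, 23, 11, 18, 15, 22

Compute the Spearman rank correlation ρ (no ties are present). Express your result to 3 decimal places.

-0.821

Rank u: 3, 4, 1, 6, 5, 7, 2
Rank v: 5, 2, 7, 1, 4, 3, 6
d = rank(u) − rank(v): -2, 2, -6, 5, 1, 4, -4; Σd² = 102
ρ = 1 − 6Σd² / [n(n²−1)] = 1 − 6×102 / (7×48) = 1 − 612/336 ≈ -0.821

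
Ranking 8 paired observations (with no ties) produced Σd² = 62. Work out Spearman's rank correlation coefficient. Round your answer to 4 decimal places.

0.2619

ρ = 1 − 6Σd² / [n(n²−1)] = 1 − 6×62 / (8×63)
  = 1 − 372/504 = 1 − 0.73810 ≈ 0.2619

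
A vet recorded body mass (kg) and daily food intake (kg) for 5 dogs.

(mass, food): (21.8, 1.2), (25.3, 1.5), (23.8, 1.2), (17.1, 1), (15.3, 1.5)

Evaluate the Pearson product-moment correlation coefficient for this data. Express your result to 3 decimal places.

n = 5, Σx = 103.3, Σy = 6.4, Σx² = 2208.27, Σy² = 8.38, Σxy = 132.72
nΣxy − ΣxΣy = 663.6 − 661.12 = 2.48
nΣx² − (Σx)² = 11041.35 − 10670.89 = 370.46; nΣy² − (Σy)² = 41.9 − 40.96 = 0.94
r = 2.48 / √(370.46 × 0.94) = 2.48 / 18.6610 ≈ 0.133

0.133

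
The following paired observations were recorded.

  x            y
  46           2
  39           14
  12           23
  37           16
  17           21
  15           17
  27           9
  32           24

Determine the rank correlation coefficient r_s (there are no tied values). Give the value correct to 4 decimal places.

Rank x: 8, 7, 1, 6, 3, 2, 4, 5
Rank y: 1, 3, 7, 4, 6, 5, 2, 8
d = rank(x) − rank(y): 7, 4, -6, 2, -3, -3, 2, -3; Σd² = 136
ρ = 1 − 6Σd² / [n(n²−1)] = 1 − 6×136 / (8×63) = 1 − 816/504 ≈ -0.6190

-0.6190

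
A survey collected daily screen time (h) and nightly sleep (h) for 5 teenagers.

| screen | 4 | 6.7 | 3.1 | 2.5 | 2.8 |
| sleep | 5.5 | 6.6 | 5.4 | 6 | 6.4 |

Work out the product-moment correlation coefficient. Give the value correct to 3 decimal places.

n = 5, Σx = 19.1, Σy = 29.9, Σx² = 84.59, Σy² = 179.93, Σxy = 115.88
nΣxy − ΣxΣy = 579.4 − 571.09 = 8.31
nΣx² − (Σx)² = 422.95 − 364.81 = 58.14; nΣy² − (Σy)² = 899.65 − 894.01 = 5.64
r = 8.31 / √(58.14 × 5.64) = 8.31 / 18.1083 ≈ 0.459

0.459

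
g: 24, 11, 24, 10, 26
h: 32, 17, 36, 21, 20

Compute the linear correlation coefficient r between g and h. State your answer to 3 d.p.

0.599

n = 5, Σg = 95, Σh = 126, Σg² = 2049, Σh² = 3450, Σgh = 2549
nΣgh − ΣgΣh = 12745 − 11970 = 775
nΣg² − (Σg)² = 10245 − 9025 = 1220; nΣh² − (Σh)² = 17250 − 15876 = 1374
r = 775 / √(1220 × 1374) = 775 / 1294.7123 ≈ 0.599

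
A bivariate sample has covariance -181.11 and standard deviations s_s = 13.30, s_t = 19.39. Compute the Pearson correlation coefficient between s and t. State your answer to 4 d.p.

r = Cov(s,t) / (s_s · s_t) = -181.11 / (13.30 × 19.39)
  = -181.11 / 257.8870 ≈ -0.7023

-0.7023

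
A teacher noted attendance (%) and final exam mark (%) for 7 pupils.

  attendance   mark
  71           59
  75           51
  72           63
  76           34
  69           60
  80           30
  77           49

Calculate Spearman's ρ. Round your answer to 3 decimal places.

-0.857

Rank attendance: 2, 4, 3, 5, 1, 7, 6
Rank mark: 5, 4, 7, 2, 6, 1, 3
d = rank(attendance) − rank(mark): -3, 0, -4, 3, -5, 6, 3; Σd² = 104
ρ = 1 − 6Σd² / [n(n²−1)] = 1 − 6×104 / (7×48) = 1 − 624/336 ≈ -0.857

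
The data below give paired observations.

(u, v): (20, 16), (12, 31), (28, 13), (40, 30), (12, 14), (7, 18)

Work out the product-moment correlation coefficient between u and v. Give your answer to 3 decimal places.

n = 6, Σu = 119, Σv = 122, Σu² = 3121, Σv² = 2806, Σuv = 2550
nΣuv − ΣuΣv = 15300 − 14518 = 782
nΣu² − (Σu)² = 18726 − 14161 = 4565; nΣv² − (Σv)² = 16836 − 14884 = 1952
r = 782 / √(4565 × 1952) = 782 / 2985.1097 ≈ 0.262

0.262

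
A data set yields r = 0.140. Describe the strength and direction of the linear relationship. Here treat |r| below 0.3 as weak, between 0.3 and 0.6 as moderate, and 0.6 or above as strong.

weak positive

r = 0.140 > 0 so the relationship is positive.
|r| = 0.140, which falls in the weak range.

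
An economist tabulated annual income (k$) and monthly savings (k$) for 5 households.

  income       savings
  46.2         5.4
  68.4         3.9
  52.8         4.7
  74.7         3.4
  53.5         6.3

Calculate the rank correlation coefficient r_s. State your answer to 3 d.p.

Rank income: 1, 4, 2, 5, 3
Rank savings: 4, 2, 3, 1, 5
d = rank(income) − rank(savings): -3, 2, -1, 4, -2; Σd² = 34
ρ = 1 − 6Σd² / [n(n²−1)] = 1 − 6×34 / (5×24) = 1 − 204/120 ≈ -0.700

-0.700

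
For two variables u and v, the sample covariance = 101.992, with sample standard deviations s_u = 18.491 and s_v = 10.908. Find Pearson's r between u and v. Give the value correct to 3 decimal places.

r = Cov(u,v) / (s_u · s_v) = 101.992 / (18.491 × 10.908)
  = 101.992 / 201.6998 ≈ 0.506

0.506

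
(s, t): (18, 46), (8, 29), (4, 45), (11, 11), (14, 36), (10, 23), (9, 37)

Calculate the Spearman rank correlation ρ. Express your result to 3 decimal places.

Rank s: 7, 2, 1, 5, 6, 4, 3
Rank t: 7, 3, 6, 1, 4, 2, 5
d = rank(s) − rank(t): 0, -1, -5, 4, 2, 2, -2; Σd² = 54
ρ = 1 − 6Σd² / [n(n²−1)] = 1 − 6×54 / (7×48) = 1 − 324/336 ≈ 0.036

0.036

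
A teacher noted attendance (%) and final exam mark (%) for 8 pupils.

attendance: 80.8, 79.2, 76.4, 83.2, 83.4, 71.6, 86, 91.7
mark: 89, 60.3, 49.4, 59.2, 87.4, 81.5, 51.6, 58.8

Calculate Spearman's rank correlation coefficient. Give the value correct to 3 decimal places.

-0.167

Rank attendance: 4, 3, 2, 5, 6, 1, 7, 8
Rank mark: 8, 5, 1, 4, 7, 6, 2, 3
d = rank(attendance) − rank(mark): -4, -2, 1, 1, -1, -5, 5, 5; Σd² = 98
ρ = 1 − 6Σd² / [n(n²−1)] = 1 − 6×98 / (8×63) = 1 − 588/504 ≈ -0.167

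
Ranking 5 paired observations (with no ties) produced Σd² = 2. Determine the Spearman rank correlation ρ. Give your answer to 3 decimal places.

0.900

ρ = 1 − 6Σd² / [n(n²−1)] = 1 − 6×2 / (5×24)
  = 1 − 12/120 = 1 − 0.1000 ≈ 0.900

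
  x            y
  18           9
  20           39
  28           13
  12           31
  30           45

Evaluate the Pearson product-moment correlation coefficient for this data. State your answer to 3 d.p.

0.147

n = 5, Σx = 108, Σy = 137, Σx² = 2552, Σy² = 4757, Σxy = 3028
nΣxy − ΣxΣy = 15140 − 14796 = 344
nΣx² − (Σx)² = 12760 − 11664 = 1096; nΣy² − (Σy)² = 23785 − 18769 = 5016
r = 344 / √(1096 × 5016) = 344 / 2344.6825 ≈ 0.147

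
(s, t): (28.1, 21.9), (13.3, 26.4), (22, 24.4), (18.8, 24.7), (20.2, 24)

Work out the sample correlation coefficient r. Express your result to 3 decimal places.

n = 5, Σs = 102.4, Σt = 121.4, Σs² = 2211.98, Σt² = 2958.02, Σst = 2452.47
nΣst − ΣsΣt = 12262.35 − 12431.36 = -169.01
nΣs² − (Σs)² = 11059.9 − 10485.76 = 574.14; nΣt² − (Σt)² = 14790.1 − 14737.96 = 52.14
r = -169.01 / √(574.14 × 52.14) = -169.01 / 173.0192 ≈ -0.977

-0.977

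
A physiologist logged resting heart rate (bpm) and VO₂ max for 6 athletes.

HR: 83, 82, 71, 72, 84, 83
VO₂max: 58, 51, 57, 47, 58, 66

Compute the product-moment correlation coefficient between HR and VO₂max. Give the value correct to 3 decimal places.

0.499

n = 6, Σx = 475, Σy = 337, Σx² = 37783, Σy² = 19143, Σxy = 26777
nΣxy − ΣxΣy = 160662 − 160075 = 587
nΣx² − (Σx)² = 226698 − 225625 = 1073; nΣy² − (Σy)² = 114858 − 113569 = 1289
r = 587 / √(1073 × 1289) = 587 / 1176.0514 ≈ 0.499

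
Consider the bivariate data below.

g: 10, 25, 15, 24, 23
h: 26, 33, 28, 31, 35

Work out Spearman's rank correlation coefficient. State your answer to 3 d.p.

Rank g: 1, 5, 2, 4, 3
Rank h: 1, 4, 2, 3, 5
d = rank(g) − rank(h): 0, 1, 0, 1, -2; Σd² = 6
ρ = 1 − 6Σd² / [n(n²−1)] = 1 − 6×6 / (5×24) = 1 − 36/120 ≈ 0.700

0.700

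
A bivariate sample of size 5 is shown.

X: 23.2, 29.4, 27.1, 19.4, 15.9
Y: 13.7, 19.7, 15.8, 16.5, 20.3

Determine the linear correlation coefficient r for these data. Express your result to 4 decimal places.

n = 5, ΣX = 115, ΣY = 86, ΣX² = 2766.18, ΣY² = 1509.76, ΣXY = 1968.07
nΣXY − ΣXΣY = 9840.35 − 9890 = -49.65
nΣX² − (ΣX)² = 13830.9 − 13225 = 605.9; nΣY² − (ΣY)² = 7548.8 − 7396 = 152.8
r = -49.65 / √(605.9 × 152.8) = -49.65 / 304.2721 ≈ -0.1632

-0.1632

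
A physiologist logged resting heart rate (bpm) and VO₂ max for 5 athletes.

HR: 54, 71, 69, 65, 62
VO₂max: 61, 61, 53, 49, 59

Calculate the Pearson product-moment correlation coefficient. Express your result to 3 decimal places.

-0.304

n = 5, Σx = 321, Σy = 283, Σx² = 20787, Σy² = 16133, Σxy = 18125
nΣxy − ΣxΣy = 90625 − 90843 = -218
nΣx² − (Σx)² = 103935 − 103041 = 894; nΣy² − (Σy)² = 80665 − 80089 = 576
r = -218 / √(894 × 576) = -218 / 717.5960 ≈ -0.304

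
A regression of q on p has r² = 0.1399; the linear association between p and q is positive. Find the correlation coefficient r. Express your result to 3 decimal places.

|r| = √0.1399 = 0.374
The association is positive, so r = 0.374.

0.374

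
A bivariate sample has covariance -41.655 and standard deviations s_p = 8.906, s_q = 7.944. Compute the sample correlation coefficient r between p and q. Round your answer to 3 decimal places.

r = Cov(p,q) / (s_p · s_q) = -41.655 / (8.906 × 7.944)
  = -41.655 / 70.7493 ≈ -0.589

-0.589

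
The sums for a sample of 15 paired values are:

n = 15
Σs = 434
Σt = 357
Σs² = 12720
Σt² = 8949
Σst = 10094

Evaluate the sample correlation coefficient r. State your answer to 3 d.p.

-0.866

r = (nΣst − ΣsΣt) / √[(nΣs² − (Σs)²)(nΣt² − (Σt)²)]
Numerator: 15×10094 − 434×357 = -3528
Denominator: √[(190800 − 188356)(134235 − 127449)] = √[2444 × 6786] = 4072.4666
r = -3528 / 4072.4666 ≈ -0.866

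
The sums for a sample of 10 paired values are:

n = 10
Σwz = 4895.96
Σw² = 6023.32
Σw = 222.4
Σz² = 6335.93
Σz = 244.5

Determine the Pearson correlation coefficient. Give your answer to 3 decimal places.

r = (nΣwz − ΣwΣz) / √[(nΣw² − (Σw)²)(nΣz² − (Σz)²)]
Numerator: 10×4895.96 − 222.4×244.5 = -5417.2
Denominator: √[(60233.2 − 49461.76)(63359.3 − 59780.25)] = √[10771.44 × 3579.05] = 6208.9872
r = -5417.2 / 6208.9872 ≈ -0.872

-0.872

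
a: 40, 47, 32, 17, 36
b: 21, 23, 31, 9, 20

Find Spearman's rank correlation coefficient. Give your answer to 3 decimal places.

0.400

Rank a: 4, 5, 2, 1, 3
Rank b: 3, 4, 5, 1, 2
d = rank(a) − rank(b): 1, 1, -3, 0, 1; Σd² = 12
ρ = 1 − 6Σd² / [n(n²−1)] = 1 − 6×12 / (5×24) = 1 − 72/120 ≈ 0.400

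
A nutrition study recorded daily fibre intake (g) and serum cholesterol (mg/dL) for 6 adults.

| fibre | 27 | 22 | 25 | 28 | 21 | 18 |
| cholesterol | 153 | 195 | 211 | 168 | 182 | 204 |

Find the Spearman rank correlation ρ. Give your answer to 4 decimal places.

-0.5429

Rank fibre: 5, 3, 4, 6, 2, 1
Rank cholesterol: 1, 4, 6, 2, 3, 5
d = rank(fibre) − rank(cholesterol): 4, -1, -2, 4, -1, -4; Σd² = 54
ρ = 1 − 6Σd² / [n(n²−1)] = 1 − 6×54 / (6×35) = 1 − 324/210 ≈ -0.5429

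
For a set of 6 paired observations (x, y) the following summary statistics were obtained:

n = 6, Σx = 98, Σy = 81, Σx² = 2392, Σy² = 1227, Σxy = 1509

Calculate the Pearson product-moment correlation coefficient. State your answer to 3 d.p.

0.572

r = (nΣxy − ΣxΣy) / √[(nΣx² − (Σx)²)(nΣy² − (Σy)²)]
Numerator: 6×1509 − 98×81 = 1116
Denominator: √[(14352 − 9604)(7362 − 6561)] = √[4748 × 801] = 1950.1661
r = 1116 / 1950.1661 ≈ 0.572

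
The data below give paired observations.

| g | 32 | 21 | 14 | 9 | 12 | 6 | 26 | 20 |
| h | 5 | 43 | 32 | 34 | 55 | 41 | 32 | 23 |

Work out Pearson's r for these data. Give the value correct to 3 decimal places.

-0.679

n = 8, Σg = 140, Σh = 265, Σg² = 2998, Σh² = 10313, Σgh = 4015
nΣgh − ΣgΣh = 32120 − 37100 = -4980
nΣg² − (Σg)² = 23984 − 19600 = 4384; nΣh² − (Σh)² = 82504 − 70225 = 12279
r = -4980 / √(4384 × 12279) = -4980 / 7336.9705 ≈ -0.679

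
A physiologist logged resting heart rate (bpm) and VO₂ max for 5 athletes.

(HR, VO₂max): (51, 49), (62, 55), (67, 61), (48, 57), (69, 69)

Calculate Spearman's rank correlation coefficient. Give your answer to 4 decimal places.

0.7000

Rank HR: 2, 3, 4, 1, 5
Rank VO₂max: 1, 2, 4, 3, 5
d = rank(HR) − rank(VO₂max): 1, 1, 0, -2, 0; Σd² = 6
ρ = 1 − 6Σd² / [n(n²−1)] = 1 − 6×6 / (5×24) = 1 − 36/120 ≈ 0.7000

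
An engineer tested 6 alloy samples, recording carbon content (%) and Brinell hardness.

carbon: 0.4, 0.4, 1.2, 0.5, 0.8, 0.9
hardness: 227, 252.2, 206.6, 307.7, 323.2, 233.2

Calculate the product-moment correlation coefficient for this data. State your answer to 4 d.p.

n = 6, Σx = 4.2, Σy = 1549.9, Σx² = 3.46, Σy² = 411337.17, Σxy = 1061.89
nΣxy − ΣxΣy = 6371.34 − 6509.58 = -138.24
nΣx² − (Σx)² = 20.76 − 17.64 = 3.12; nΣy² − (Σy)² = 2468023.02 − 2402190.01 = 65833.01
r = -138.24 / √(3.12 × 65833.01) = -138.24 / 453.2097 ≈ -0.3050

-0.3050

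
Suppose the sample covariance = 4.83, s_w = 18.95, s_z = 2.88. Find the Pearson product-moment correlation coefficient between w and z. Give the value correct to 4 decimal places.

0.0885

r = Cov(w,z) / (s_w · s_z) = 4.83 / (18.95 × 2.88)
  = 4.83 / 54.5760 ≈ 0.0885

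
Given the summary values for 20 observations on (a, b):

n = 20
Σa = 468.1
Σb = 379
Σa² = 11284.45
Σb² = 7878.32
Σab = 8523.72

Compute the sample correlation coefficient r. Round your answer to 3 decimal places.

r = (nΣab − ΣaΣb) / √[(nΣa² − (Σa)²)(nΣb² − (Σb)²)]
Numerator: 20×8523.72 − 468.1×379 = -6935.5
Denominator: √[(225689 − 219117.61)(157566.4 − 143641)] = √[6571.39 × 13925.4] = 9566.0459
r = -6935.5 / 9566.0459 ≈ -0.725

-0.725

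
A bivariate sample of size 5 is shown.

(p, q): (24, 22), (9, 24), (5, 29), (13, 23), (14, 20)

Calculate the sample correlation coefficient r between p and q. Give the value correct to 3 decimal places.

n = 5, Σp = 65, Σq = 118, Σp² = 1047, Σq² = 2830, Σpq = 1468
nΣpq − ΣpΣq = 7340 − 7670 = -330
nΣp² − (Σp)² = 5235 − 4225 = 1010; nΣq² − (Σq)² = 14150 − 13924 = 226
r = -330 / √(1010 × 226) = -330 / 477.7656 ≈ -0.691

-0.691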